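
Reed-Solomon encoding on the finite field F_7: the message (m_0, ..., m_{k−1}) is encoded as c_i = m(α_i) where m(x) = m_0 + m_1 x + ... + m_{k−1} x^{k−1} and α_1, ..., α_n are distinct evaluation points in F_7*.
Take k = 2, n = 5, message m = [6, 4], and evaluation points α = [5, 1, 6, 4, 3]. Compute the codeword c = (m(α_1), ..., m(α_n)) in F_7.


c = [5, 3, 2, 1, 4]

Message polynomial: m(x) = 6 + 4·x (mod 7).
For each evaluation point α_i, compute m(α_i) mod 7:
  α_1 = 5: Horner steps 4 → 5, so m(5) = 5.
  α_2 = 1: Horner steps 4 → 3, so m(1) = 3.
  α_3 = 6: Horner steps 4 → 2, so m(6) = 2.
  α_4 = 4: Horner steps 4 → 1, so m(4) = 1.
  α_5 = 3: Horner steps 4 → 4, so m(3) = 4.
Codeword c = [5, 3, 2, 1, 4] ∈ F_7^5.


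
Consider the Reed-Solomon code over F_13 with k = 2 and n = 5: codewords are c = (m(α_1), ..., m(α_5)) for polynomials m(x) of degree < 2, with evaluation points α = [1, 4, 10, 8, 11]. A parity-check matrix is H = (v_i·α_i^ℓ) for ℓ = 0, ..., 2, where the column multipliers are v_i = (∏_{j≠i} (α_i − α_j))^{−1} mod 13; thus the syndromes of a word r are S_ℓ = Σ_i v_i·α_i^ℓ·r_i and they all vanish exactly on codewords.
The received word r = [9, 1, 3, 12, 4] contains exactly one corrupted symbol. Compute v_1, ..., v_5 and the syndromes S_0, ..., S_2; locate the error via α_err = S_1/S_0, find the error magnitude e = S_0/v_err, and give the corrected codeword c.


S = (2, 7, 5), error at position 3, error magnitude e = 5, c = [9, 1, 11, 12, 4].

Step 1: column multipliers v_i = (∏_{j≠i}(α_i − α_j))^{−1} mod 13.
  i = 1 (α = 1): (1−4)(1−10)(1−8)(1−11) = (−3)·(−9)·(−7)·(−10) = 1890 ≡ 5, so v_1 = 5^{−1} = 8 (mod 13).
  i = 2 (α = 4): (4−1)(4−10)(4−8)(4−11) = 3·(−6)·(−4)·(−7) = −504 ≡ 3, so v_2 = 3^{−1} = 9 (mod 13).
  i = 3 (α = 10): (10−1)(10−4)(10−8)(10−11) = 9·6·2·(−1) = −108 ≡ 9, so v_3 = 9^{−1} = 3 (mod 13).
  i = 4 (α = 8): (8−1)(8−4)(8−10)(8−11) = 7·4·(−2)·(−3) = 168 ≡ 12, so v_4 = 12^{−1} = 12 (mod 13).
  i = 5 (α = 11): (11−1)(11−4)(11−10)(11−8) = 10·7·1·3 = 210 ≡ 2, so v_5 = 2^{−1} = 7 (mod 13).
  v = [8, 9, 3, 12, 7].
Step 2: syndromes of r = [9, 1, 3, 12, 4] (all sums mod 13).
  S_0 = Σ v_i r_i = 8·9 + 9·1 + 3·3 + 12·12 + 7·4 = 262 ≡ 2.
  S_1 = Σ v_i α_i r_i = 8·1·9 + 9·4·1 + 3·10·3 + 12·8·12 + 7·11·4 = 1658 ≡ 7.
  α_i^2 mod 13 = [1, 3, 9, 12, 4].
  S_2 = Σ v_i α_i^2 r_i = 8·1·9 + 9·3·1 + 3·9·3 + 12·12·12 + 7·4·4 = 2020 ≡ 5.
  S = (2, 7, 5) ≠ 0, so r is not a codeword (an error is present).
Step 3: locate the error. For a single error e at position i, S_ℓ = v_i·e·α_i^ℓ, so α_err = S_1/S_0.
  S_0^{−1} = 2^{−1} = 7 (mod 13), so α_err = 7·7 = 49 ≡ 10 = α_3. Error position i = 3.
  Consistency check: S_2/S_1 = 5·2 = 10 ≡ 10 = α_err ✓ (single-error assumption holds).
Step 4: error magnitude e = S_0/v_3 = S_0·∏_{j≠3}(α_3 − α_j) = 2·9 = 18 ≡ 5 (mod 13).
Step 5: correct position 3: c_3 = r_3 − e = 3 − 5 ≡ 11 (mod 13). Hence c = [9, 1, 11, 12, 4].
  Check: interpolating c through the α_i gives m(x) = 3 + 6·x (degree < 2) with m(α_i) = c_i for every i, so c is indeed a codeword.


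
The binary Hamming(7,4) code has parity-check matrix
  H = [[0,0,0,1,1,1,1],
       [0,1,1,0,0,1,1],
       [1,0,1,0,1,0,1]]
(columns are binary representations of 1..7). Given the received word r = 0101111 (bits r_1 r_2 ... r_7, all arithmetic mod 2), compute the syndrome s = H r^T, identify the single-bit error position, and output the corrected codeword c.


s = (0, 1, 0)^T, error position = 2, corrected codeword c = 0001111

Compute s = H r^T mod 2 one row at a time:
  s_1 = 1 + 1 + 1 + 1 = 4 ≡ 0 (mod 2).
  s_2 = 1 + 0 + 1 + 1 = 3 ≡ 1 (mod 2).
  s_3 = 0 + 0 + 1 + 1 = 2 ≡ 0 (mod 2).
s = (0, 1, 0)^T — this equals column 2 of H (binary 010), so error is at position 2.
Correct: flip bit 2 of r = 0101111 to get c = 0001111.


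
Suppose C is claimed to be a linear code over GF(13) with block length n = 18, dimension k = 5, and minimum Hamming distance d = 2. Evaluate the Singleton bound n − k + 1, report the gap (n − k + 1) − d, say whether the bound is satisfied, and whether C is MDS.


Singleton RHS = n − k + 1 = 14, slack = 12, bound satisfied, not MDS.

Singleton bound: d ≤ n − k + 1.
Here n = 18, k = 5, so n − k + 1 = 14.
Given d = 2, check d ≤ 14: YES.
Slack = (n − k + 1) − d = 12.
The code is NOT MDS (slack = 12 > 0).
Description: the claimed parameters are [18, 5, 2]_13; such a code would be non-MDS.


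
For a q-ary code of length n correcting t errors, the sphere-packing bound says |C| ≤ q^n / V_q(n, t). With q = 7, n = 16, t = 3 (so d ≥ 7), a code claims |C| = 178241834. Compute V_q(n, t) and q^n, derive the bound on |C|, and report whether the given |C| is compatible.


V_q(n, t) = 125377, q^n = 33232930569601, Hamming bound = 265064011, |C| = 178241834 ≤ bound (satisfied).

Step 1: Compute V_q(n, t) = Σ_{j=0}^3 C(n, j) (q−1)^j.
  j = 0: C(16,0)·(6)^0 = 1·1 = 1.
  j = 1: C(16,1)·(6)^1 = 16·6 = 96.
  j = 2: C(16,2)·(6)^2 = 120·36 = 4320.
  j = 3: C(16,3)·(6)^3 = 560·216 = 120960.
  V_q(n, t) = 1 + 96 + 4320 + 120960 = 125377.
Step 2: q^n = 7^16 = 33232930569601.
Step 3: Hamming bound ⌊q^n / V_q(n,t)⌋ = ⌊33232930569601/125377⌋ = 265064011.
Step 4: Compare |C| = 178241834 to 265064011: satisfied.
The claimed |C| lies below the Hamming bound.


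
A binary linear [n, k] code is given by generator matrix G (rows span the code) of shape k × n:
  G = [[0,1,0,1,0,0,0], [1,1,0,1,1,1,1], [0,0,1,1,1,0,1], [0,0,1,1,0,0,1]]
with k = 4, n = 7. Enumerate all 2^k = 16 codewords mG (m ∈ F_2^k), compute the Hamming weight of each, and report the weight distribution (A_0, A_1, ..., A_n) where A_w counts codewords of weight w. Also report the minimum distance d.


Weight distribution: A_0 = 1, A_1 = 1, A_2 = 1, A_3 = 4, A_4 = 5, A_5 = 3, A_6 = 1. Minimum distance d = 1.

Enumerate all 2^4 = 16 messages m ∈ F_2^4.
For each, compute codeword c = mG in F_2^7, then tally its weight.
  m = 0000 → c = 0000000, weight = 0.
  m = 1000 → c = 0101000, weight = 2.
  m = 0100 → c = 1101111, weight = 6.
  m = 1100 → c = 1000111, weight = 4.
  m = 0010 → c = 0011101, weight = 4.
  m = 1010 → c = 0110101, weight = 4.
  m = 0110 → c = 1110010, weight = 4.
  m = 1110 → c = 1011010, weight = 4.
  m = 0001 → c = 0011001, weight = 3.
  m = 1001 → c = 0110001, weight = 3.
  m = 0101 → c = 1110110, weight = 5.
  m = 1101 → c = 1011110, weight = 5.
  m = 0011 → c = 0000100, weight = 1.
  m = 1011 → c = 0101100, weight = 3.
  m = 0111 → c = 1101011, weight = 5.
  m = 1111 → c = 1000011, weight = 3.
Tally weights:
  weight 0: 1 codewords.
  weight 1: 1 codewords.
  weight 2: 1 codewords.
  weight 3: 4 codewords.
  weight 4: 5 codewords.
  weight 5: 3 codewords.
  weight 6: 1 codewords.
Minimum distance d = smallest w > 0 with A_w > 0 = 1.
Sanity: Σ A_w = 16 = 2^4 = 16 ✓.


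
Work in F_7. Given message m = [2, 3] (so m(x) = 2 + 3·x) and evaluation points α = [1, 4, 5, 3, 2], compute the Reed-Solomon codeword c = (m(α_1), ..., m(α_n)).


c = [5, 0, 3, 4, 1]

Message polynomial: m(x) = 2 + 3·x (mod 7).
For each evaluation point α_i, compute m(α_i) mod 7:
  α_1 = 1: Horner steps 3 → 5, so m(1) = 5.
  α_2 = 4: Horner steps 3 → 0, so m(4) = 0.
  α_3 = 5: Horner steps 3 → 3, so m(5) = 3.
  α_4 = 3: Horner steps 3 → 4, so m(3) = 4.
  α_5 = 2: Horner steps 3 → 1, so m(2) = 1.
Codeword c = [5, 0, 3, 4, 1] ∈ F_7^5.


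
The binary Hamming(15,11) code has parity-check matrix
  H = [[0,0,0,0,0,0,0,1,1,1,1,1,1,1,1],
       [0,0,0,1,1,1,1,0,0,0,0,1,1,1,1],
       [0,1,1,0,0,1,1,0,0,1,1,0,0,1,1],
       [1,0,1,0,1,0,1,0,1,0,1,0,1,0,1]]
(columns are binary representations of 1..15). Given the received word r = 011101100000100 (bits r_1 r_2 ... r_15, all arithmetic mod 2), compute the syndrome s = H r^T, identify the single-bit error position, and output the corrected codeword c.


s = (1, 0, 0, 1)^T, error position = 9, corrected codeword c = 011101101000100

Compute s = H r^T mod 2 one row at a time:
  s_1 = 0 + 0 + 0 + 0 + 0 + 1 + 0 + 0 = 1 ≡ 1 (mod 2).
  s_2 = 1 + 0 + 1 + 1 + 0 + 1 + 0 + 0 = 4 ≡ 0 (mod 2).
  s_3 = 1 + 1 + 1 + 1 + 0 + 0 + 0 + 0 = 4 ≡ 0 (mod 2).
  s_4 = 0 + 1 + 0 + 1 + 0 + 0 + 1 + 0 = 3 ≡ 1 (mod 2).
s = (1, 0, 0, 1)^T — this equals column 9 of H (binary 1001), so error is at position 9.
Correct: flip bit 9 of r = 011101100000100 to get c = 011101101000100.


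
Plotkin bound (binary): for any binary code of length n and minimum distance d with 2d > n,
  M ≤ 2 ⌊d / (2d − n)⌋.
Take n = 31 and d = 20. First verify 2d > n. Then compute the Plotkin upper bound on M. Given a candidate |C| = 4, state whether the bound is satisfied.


Plotkin bound M ≤ 4; given |C| = 4 ≤ bound (satisfied).

Check applicability: 2d = 40, n = 31.
2d − n = 9 > 0, so Plotkin applies.
Compute d/(2d−n) = 20/9 ≈ 2.2222.
⌊d/(2d−n)⌋ = 2.
Plotkin bound: M ≤ 2·2 = 4.
Given |C| = 4, check: satisfied.
This |C| is at the Plotkin bound.


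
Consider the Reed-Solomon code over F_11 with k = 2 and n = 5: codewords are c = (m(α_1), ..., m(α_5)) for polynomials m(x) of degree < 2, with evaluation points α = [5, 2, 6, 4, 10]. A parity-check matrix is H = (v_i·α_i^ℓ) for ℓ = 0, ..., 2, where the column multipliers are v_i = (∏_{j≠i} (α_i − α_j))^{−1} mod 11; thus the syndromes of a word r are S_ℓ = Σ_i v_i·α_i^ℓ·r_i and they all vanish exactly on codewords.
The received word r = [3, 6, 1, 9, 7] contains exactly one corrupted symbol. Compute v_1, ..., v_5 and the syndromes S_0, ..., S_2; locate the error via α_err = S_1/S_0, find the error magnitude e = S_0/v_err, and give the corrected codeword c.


S = (5, 3, 4), error at position 1, error magnitude e = 9, c = [5, 6, 1, 9, 7].

Step 1: column multipliers v_i = (∏_{j≠i}(α_i − α_j))^{−1} mod 11.
  i = 1 (α = 5): (5−2)(5−6)(5−4)(5−10) = 3·(−1)·1·(−5) = 15 ≡ 4, so v_1 = 4^{−1} = 3 (mod 11).
  i = 2 (α = 2): (2−5)(2−6)(2−4)(2−10) = (−3)·(−4)·(−2)·(−8) = 192 ≡ 5, so v_2 = 5^{−1} = 9 (mod 11).
  i = 3 (α = 6): (6−5)(6−2)(6−4)(6−10) = 1·4·2·(−4) = −32 ≡ 1, so v_3 = 1^{−1} = 1 (mod 11).
  i = 4 (α = 4): (4−5)(4−2)(4−6)(4−10) = (−1)·2·(−2)·(−6) = −24 ≡ 9, so v_4 = 9^{−1} = 5 (mod 11).
  i = 5 (α = 10): (10−5)(10−2)(10−6)(10−4) = 5·8·4·6 = 960 ≡ 3, so v_5 = 3^{−1} = 4 (mod 11).
  v = [3, 9, 1, 5, 4].
Step 2: syndromes of r = [3, 6, 1, 9, 7] (all sums mod 11).
  S_0 = Σ v_i r_i = 3·3 + 9·6 + 1·1 + 5·9 + 4·7 = 137 ≡ 5.
  S_1 = Σ v_i α_i r_i = 3·5·3 + 9·2·6 + 1·6·1 + 5·4·9 + 4·10·7 = 619 ≡ 3.
  α_i^2 mod 11 = [3, 4, 3, 5, 1].
  S_2 = Σ v_i α_i^2 r_i = 3·3·3 + 9·4·6 + 1·3·1 + 5·5·9 + 4·1·7 = 499 ≡ 4.
  S = (5, 3, 4) ≠ 0, so r is not a codeword (an error is present).
Step 3: locate the error. For a single error e at position i, S_ℓ = v_i·e·α_i^ℓ, so α_err = S_1/S_0.
  S_0^{−1} = 5^{−1} = 9 (mod 11), so α_err = 3·9 = 27 ≡ 5 = α_1. Error position i = 1.
  Consistency check: S_2/S_1 = 4·4 = 16 ≡ 5 = α_err ✓ (single-error assumption holds).
Step 4: error magnitude e = S_0/v_1 = S_0·∏_{j≠1}(α_1 − α_j) = 5·4 = 20 ≡ 9 (mod 11).
Step 5: correct position 1: c_1 = r_1 − e = 3 − 9 ≡ 5 (mod 11). Hence c = [5, 6, 1, 9, 7].
  Check: interpolating c through the α_i gives m(x) = 3 + 7·x (degree < 2) with m(α_i) = c_i for every i, so c is indeed a codeword.


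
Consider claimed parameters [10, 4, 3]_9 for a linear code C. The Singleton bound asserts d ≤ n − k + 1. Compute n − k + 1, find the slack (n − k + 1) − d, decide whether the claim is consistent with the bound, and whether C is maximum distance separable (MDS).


Singleton RHS = n − k + 1 = 7, slack = 4, bound satisfied, not MDS.

Singleton bound: d ≤ n − k + 1.
Here n = 10, k = 4, so n − k + 1 = 7.
Given d = 3, check d ≤ 7: YES.
Slack = (n − k + 1) − d = 4.
The code is NOT MDS (slack = 4 > 0).
Description: the claimed parameters are [10, 4, 3]_9; such a code would be non-MDS.


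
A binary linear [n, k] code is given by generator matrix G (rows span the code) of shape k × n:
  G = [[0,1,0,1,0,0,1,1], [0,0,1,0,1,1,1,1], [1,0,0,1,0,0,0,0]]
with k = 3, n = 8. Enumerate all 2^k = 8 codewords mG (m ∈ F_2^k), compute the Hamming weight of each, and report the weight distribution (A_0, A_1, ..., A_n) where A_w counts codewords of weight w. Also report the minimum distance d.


Weight distribution: A_0 = 1, A_2 = 1, A_4 = 2, A_5 = 3, A_7 = 1. Minimum distance d = 2.

Enumerate all 2^3 = 8 messages m ∈ F_2^3.
For each, compute codeword c = mG in F_2^8, then tally its weight.
  m = 000 → c = 00000000, weight = 0.
  m = 100 → c = 01010011, weight = 4.
  m = 010 → c = 00101111, weight = 5.
  m = 110 → c = 01111100, weight = 5.
  m = 001 → c = 10010000, weight = 2.
  m = 101 → c = 11000011, weight = 4.
  m = 011 → c = 10111111, weight = 7.
  m = 111 → c = 11101100, weight = 5.
Tally weights:
  weight 0: 1 codewords.
  weight 2: 1 codewords.
  weight 4: 2 codewords.
  weight 5: 3 codewords.
  weight 7: 1 codewords.
Minimum distance d = smallest w > 0 with A_w > 0 = 2.
Sanity: Σ A_w = 8 = 2^3 = 8 ✓.


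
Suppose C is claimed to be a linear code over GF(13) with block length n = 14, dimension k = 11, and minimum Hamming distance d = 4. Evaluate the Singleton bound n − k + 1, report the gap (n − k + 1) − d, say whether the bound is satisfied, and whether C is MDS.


Singleton RHS = n − k + 1 = 4, slack = 0, bound satisfied, MDS.

Singleton bound: d ≤ n − k + 1.
Here n = 14, k = 11, so n − k + 1 = 4.
Given d = 4, check d ≤ 4: YES.
Slack = (n − k + 1) − d = 0.
The code is MDS (slack = 0).
Description: the claimed parameters are [14, 11, 4]_13; such a code would be MDS (meets Singleton bound).


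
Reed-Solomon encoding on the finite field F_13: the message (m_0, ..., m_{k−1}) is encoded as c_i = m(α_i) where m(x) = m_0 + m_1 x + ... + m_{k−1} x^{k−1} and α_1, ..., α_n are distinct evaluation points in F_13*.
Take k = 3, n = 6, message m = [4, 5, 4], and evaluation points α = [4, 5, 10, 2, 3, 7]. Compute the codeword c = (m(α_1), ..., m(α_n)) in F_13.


c = [10, 12, 12, 4, 3, 1]

Message polynomial: m(x) = 4 + 5·x + 4·x^2 (mod 13).
For each evaluation point α_i, compute m(α_i) mod 13:
  α_1 = 4: Horner steps 4 → 8 → 10, so m(4) = 10.
  α_2 = 5: Horner steps 4 → 12 → 12, so m(5) = 12.
  α_3 = 10: Horner steps 4 → 6 → 12, so m(10) = 12.
  α_4 = 2: Horner steps 4 → 0 → 4, so m(2) = 4.
  α_5 = 3: Horner steps 4 → 4 → 3, so m(3) = 3.
  α_6 = 7: Horner steps 4 → 7 → 1, so m(7) = 1.
Codeword c = [10, 12, 12, 4, 3, 1] ∈ F_13^6.


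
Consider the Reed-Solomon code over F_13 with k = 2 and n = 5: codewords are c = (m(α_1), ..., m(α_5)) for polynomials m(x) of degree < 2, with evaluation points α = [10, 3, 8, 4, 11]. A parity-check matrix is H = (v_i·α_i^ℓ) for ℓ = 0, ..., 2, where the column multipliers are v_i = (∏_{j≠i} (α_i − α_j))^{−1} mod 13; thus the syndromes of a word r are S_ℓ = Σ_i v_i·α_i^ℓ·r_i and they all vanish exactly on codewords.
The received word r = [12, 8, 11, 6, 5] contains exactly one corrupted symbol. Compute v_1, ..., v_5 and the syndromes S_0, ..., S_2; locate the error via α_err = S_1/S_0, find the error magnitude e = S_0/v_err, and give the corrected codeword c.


S = (10, 9, 12), error at position 1, error magnitude e = 5, c = [7, 8, 11, 6, 5].

Step 1: column multipliers v_i = (∏_{j≠i}(α_i − α_j))^{−1} mod 13.
  i = 1 (α = 10): (10−3)(10−8)(10−4)(10−11) = 7·2·6·(−1) = −84 ≡ 7, so v_1 = 7^{−1} = 2 (mod 13).
  i = 2 (α = 3): (3−10)(3−8)(3−4)(3−11) = (−7)·(−5)·(−1)·(−8) = 280 ≡ 7, so v_2 = 7^{−1} = 2 (mod 13).
  i = 3 (α = 8): (8−10)(8−3)(8−4)(8−11) = (−2)·5·4·(−3) = 120 ≡ 3, so v_3 = 3^{−1} = 9 (mod 13).
  i = 4 (α = 4): (4−10)(4−3)(4−8)(4−11) = (−6)·1·(−4)·(−7) = −168 ≡ 1, so v_4 = 1^{−1} = 1 (mod 13).
  i = 5 (α = 11): (11−10)(11−3)(11−8)(11−4) = 1·8·3·7 = 168 ≡ 12, so v_5 = 12^{−1} = 12 (mod 13).
  v = [2, 2, 9, 1, 12].
Step 2: syndromes of r = [12, 8, 11, 6, 5] (all sums mod 13).
  S_0 = Σ v_i r_i = 2·12 + 2·8 + 9·11 + 1·6 + 12·5 = 205 ≡ 10.
  S_1 = Σ v_i α_i r_i = 2·10·12 + 2·3·8 + 9·8·11 + 1·4·6 + 12·11·5 = 1764 ≡ 9.
  α_i^2 mod 13 = [9, 9, 12, 3, 4].
  S_2 = Σ v_i α_i^2 r_i = 2·9·12 + 2·9·8 + 9·12·11 + 1·3·6 + 12·4·5 = 1806 ≡ 12.
  S = (10, 9, 12) ≠ 0, so r is not a codeword (an error is present).
Step 3: locate the error. For a single error e at position i, S_ℓ = v_i·e·α_i^ℓ, so α_err = S_1/S_0.
  S_0^{−1} = 10^{−1} = 4 (mod 13), so α_err = 9·4 = 36 ≡ 10 = α_1. Error position i = 1.
  Consistency check: S_2/S_1 = 12·3 = 36 ≡ 10 = α_err ✓ (single-error assumption holds).
Step 4: error magnitude e = S_0/v_1 = S_0·∏_{j≠1}(α_1 − α_j) = 10·7 = 70 ≡ 5 (mod 13).
Step 5: correct position 1: c_1 = r_1 − e = 12 − 5 ≡ 7 (mod 13). Hence c = [7, 8, 11, 6, 5].
  Check: interpolating c through the α_i gives m(x) = 1 + 11·x (degree < 2) with m(α_i) = c_i for every i, so c is indeed a codeword.


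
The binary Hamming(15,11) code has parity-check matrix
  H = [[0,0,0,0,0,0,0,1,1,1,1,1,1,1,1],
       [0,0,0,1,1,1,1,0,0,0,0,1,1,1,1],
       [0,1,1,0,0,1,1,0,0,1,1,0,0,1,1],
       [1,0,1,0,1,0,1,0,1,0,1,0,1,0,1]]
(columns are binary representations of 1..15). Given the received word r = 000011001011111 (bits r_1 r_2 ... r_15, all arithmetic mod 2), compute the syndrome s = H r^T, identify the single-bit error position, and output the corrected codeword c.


s = (0, 0, 0, 1)^T, error position = 1, corrected codeword c = 100011001011111

Compute s = H r^T mod 2 one row at a time:
  s_1 = 0 + 1 + 0 + 1 + 1 + 1 + 1 + 1 = 6 ≡ 0 (mod 2).
  s_2 = 0 + 1 + 1 + 0 + 1 + 1 + 1 + 1 = 6 ≡ 0 (mod 2).
  s_3 = 0 + 0 + 1 + 0 + 0 + 1 + 1 + 1 = 4 ≡ 0 (mod 2).
  s_4 = 0 + 0 + 1 + 0 + 1 + 1 + 1 + 1 = 5 ≡ 1 (mod 2).
s = (0, 0, 0, 1)^T — this equals column 1 of H (binary 0001), so error is at position 1.
Correct: flip bit 1 of r = 000011001011111 to get c = 100011001011111.


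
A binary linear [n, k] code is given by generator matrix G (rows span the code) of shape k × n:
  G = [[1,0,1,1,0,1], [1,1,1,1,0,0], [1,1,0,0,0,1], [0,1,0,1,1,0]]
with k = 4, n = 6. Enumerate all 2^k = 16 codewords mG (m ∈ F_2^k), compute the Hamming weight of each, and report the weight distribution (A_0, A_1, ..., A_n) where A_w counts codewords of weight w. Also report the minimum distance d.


Weight distribution: A_0 = 1, A_1 = 1, A_2 = 2, A_3 = 6, A_4 = 5, A_5 = 1. Minimum distance d = 1.

Enumerate all 2^4 = 16 messages m ∈ F_2^4.
For each, compute codeword c = mG in F_2^6, then tally its weight.
  m = 0000 → c = 000000, weight = 0.
  m = 1000 → c = 101101, weight = 4.
  m = 0100 → c = 111100, weight = 4.
  m = 1100 → c = 010001, weight = 2.
  m = 0010 → c = 110001, weight = 3.
  m = 1010 → c = 011100, weight = 3.
  m = 0110 → c = 001101, weight = 3.
  m = 1110 → c = 100000, weight = 1.
  m = 0001 → c = 010110, weight = 3.
  m = 1001 → c = 111011, weight = 5.
  m = 0101 → c = 101010, weight = 3.
  m = 1101 → c = 000111, weight = 3.
  m = 0011 → c = 100111, weight = 4.
  m = 1011 → c = 001010, weight = 2.
  m = 0111 → c = 011011, weight = 4.
  m = 1111 → c = 110110, weight = 4.
Tally weights:
  weight 0: 1 codewords.
  weight 1: 1 codewords.
  weight 2: 2 codewords.
  weight 3: 6 codewords.
  weight 4: 5 codewords.
  weight 5: 1 codewords.
Minimum distance d = smallest w > 0 with A_w > 0 = 1.
Sanity: Σ A_w = 16 = 2^4 = 16 ✓.


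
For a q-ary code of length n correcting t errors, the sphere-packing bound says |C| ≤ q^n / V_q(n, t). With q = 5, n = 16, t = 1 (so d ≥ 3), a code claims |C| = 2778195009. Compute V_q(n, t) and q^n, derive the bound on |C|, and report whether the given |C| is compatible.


V_q(n, t) = 65, q^n = 152587890625, Hamming bound = 2347506009, |C| = 2778195009 > bound (violated).

Step 1: Compute V_q(n, t) = Σ_{j=0}^1 C(n, j) (q−1)^j.
  j = 0: C(16,0)·(4)^0 = 1·1 = 1.
  j = 1: C(16,1)·(4)^1 = 16·4 = 64.
  V_q(n, t) = 1 + 64 = 65.
Step 2: q^n = 5^16 = 152587890625.
Step 3: Hamming bound ⌊q^n / V_q(n,t)⌋ = ⌊152587890625/65⌋ = 2347506009.
Step 4: Compare |C| = 2778195009 to 2347506009: violated.
The claimed |C| lies above the Hamming bound, so no 5-ary code of length 16 with d ≥ 3 can have 2778195009 codewords.


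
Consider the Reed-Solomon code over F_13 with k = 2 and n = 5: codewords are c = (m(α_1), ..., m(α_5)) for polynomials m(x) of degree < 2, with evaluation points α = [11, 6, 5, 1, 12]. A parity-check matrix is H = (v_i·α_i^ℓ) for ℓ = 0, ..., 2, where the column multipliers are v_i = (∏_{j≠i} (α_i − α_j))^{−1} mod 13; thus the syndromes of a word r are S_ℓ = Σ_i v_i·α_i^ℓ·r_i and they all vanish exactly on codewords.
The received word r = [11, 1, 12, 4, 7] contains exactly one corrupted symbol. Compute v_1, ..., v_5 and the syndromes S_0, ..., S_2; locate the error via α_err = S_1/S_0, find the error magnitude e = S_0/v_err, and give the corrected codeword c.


S = (1, 12, 1), error at position 5, error magnitude e = 7, c = [11, 1, 12, 4, 0].

Step 1: column multipliers v_i = (∏_{j≠i}(α_i − α_j))^{−1} mod 13.
  i = 1 (α = 11): (11−6)(11−5)(11−1)(11−12) = 5·6·10·(−1) = −300 ≡ 12, so v_1 = 12^{−1} = 12 (mod 13).
  i = 2 (α = 6): (6−11)(6−5)(6−1)(6−12) = (−5)·1·5·(−6) = 150 ≡ 7, so v_2 = 7^{−1} = 2 (mod 13).
  i = 3 (α = 5): (5−11)(5−6)(5−1)(5−12) = (−6)·(−1)·4·(−7) = −168 ≡ 1, so v_3 = 1^{−1} = 1 (mod 13).
  i = 4 (α = 1): (1−11)(1−6)(1−5)(1−12) = (−10)·(−5)·(−4)·(−11) = 2200 ≡ 3, so v_4 = 3^{−1} = 9 (mod 13).
  i = 5 (α = 12): (12−11)(12−6)(12−5)(12−1) = 1·6·7·11 = 462 ≡ 7, so v_5 = 7^{−1} = 2 (mod 13).
  v = [12, 2, 1, 9, 2].
Step 2: syndromes of r = [11, 1, 12, 4, 7] (all sums mod 13).
  S_0 = Σ v_i r_i = 12·11 + 2·1 + 1·12 + 9·4 + 2·7 = 196 ≡ 1.
  S_1 = Σ v_i α_i r_i = 12·11·11 + 2·6·1 + 1·5·12 + 9·1·4 + 2·12·7 = 1728 ≡ 12.
  α_i^2 mod 13 = [4, 10, 12, 1, 1].
  S_2 = Σ v_i α_i^2 r_i = 12·4·11 + 2·10·1 + 1·12·12 + 9·1·4 + 2·1·7 = 742 ≡ 1.
  S = (1, 12, 1) ≠ 0, so r is not a codeword (an error is present).
Step 3: locate the error. For a single error e at position i, S_ℓ = v_i·e·α_i^ℓ, so α_err = S_1/S_0.
  S_0^{−1} = 1^{−1} = 1 (mod 13), so α_err = 12·1 = 12 ≡ 12 = α_5. Error position i = 5.
  Consistency check: S_2/S_1 = 1·12 = 12 ≡ 12 = α_err ✓ (single-error assumption holds).
Step 4: error magnitude e = S_0/v_5 = S_0·∏_{j≠5}(α_5 − α_j) = 1·7 = 7 ≡ 7 (mod 13).
Step 5: correct position 5: c_5 = r_5 − e = 7 − 7 ≡ 0 (mod 13). Hence c = [11, 1, 12, 4, 0].
  Check: interpolating c through the α_i gives m(x) = 2 + 2·x (degree < 2) with m(α_i) = c_i for every i, so c is indeed a codeword.


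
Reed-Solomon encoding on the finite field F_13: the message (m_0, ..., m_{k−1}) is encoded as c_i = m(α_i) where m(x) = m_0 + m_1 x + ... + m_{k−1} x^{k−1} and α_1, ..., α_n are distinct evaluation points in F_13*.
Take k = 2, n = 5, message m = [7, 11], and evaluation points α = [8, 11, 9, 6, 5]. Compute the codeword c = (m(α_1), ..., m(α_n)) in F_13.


c = [4, 11, 2, 8, 10]

Message polynomial: m(x) = 7 + 11·x (mod 13).
For each evaluation point α_i, compute m(α_i) mod 13:
  α_1 = 8: Horner steps 11 → 4, so m(8) = 4.
  α_2 = 11: Horner steps 11 → 11, so m(11) = 11.
  α_3 = 9: Horner steps 11 → 2, so m(9) = 2.
  α_4 = 6: Horner steps 11 → 8, so m(6) = 8.
  α_5 = 5: Horner steps 11 → 10, so m(5) = 10.
Codeword c = [4, 11, 2, 8, 10] ∈ F_13^5.


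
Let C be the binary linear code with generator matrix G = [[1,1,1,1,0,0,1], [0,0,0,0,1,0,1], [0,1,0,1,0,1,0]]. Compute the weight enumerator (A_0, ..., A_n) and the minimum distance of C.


Weight distribution: A_0 = 1, A_2 = 1, A_3 = 1, A_4 = 2, A_5 = 3. Minimum distance d = 2.

Enumerate all 2^3 = 8 messages m ∈ F_2^3.
For each, compute codeword c = mG in F_2^7, then tally its weight.
  m = 000 → c = 0000000, weight = 0.
  m = 100 → c = 1111001, weight = 5.
  m = 010 → c = 0000101, weight = 2.
  m = 110 → c = 1111100, weight = 5.
  m = 001 → c = 0101010, weight = 3.
  m = 101 → c = 1010011, weight = 4.
  m = 011 → c = 0101111, weight = 5.
  m = 111 → c = 1010110, weight = 4.
Tally weights:
  weight 0: 1 codewords.
  weight 2: 1 codewords.
  weight 3: 1 codewords.
  weight 4: 2 codewords.
  weight 5: 3 codewords.
Minimum distance d = smallest w > 0 with A_w > 0 = 2.
Sanity: Σ A_w = 8 = 2^3 = 8 ✓.


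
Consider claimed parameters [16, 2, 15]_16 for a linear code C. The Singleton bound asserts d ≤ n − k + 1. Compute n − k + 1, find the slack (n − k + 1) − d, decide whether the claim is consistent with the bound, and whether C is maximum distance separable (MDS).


Singleton RHS = n − k + 1 = 15, slack = 0, bound satisfied, MDS.

Singleton bound: d ≤ n − k + 1.
Here n = 16, k = 2, so n − k + 1 = 15.
Given d = 15, check d ≤ 15: YES.
Slack = (n − k + 1) − d = 0.
The code is MDS (slack = 0).
Description: the claimed parameters are [16, 2, 15]_16; such a code would be MDS (meets Singleton bound).


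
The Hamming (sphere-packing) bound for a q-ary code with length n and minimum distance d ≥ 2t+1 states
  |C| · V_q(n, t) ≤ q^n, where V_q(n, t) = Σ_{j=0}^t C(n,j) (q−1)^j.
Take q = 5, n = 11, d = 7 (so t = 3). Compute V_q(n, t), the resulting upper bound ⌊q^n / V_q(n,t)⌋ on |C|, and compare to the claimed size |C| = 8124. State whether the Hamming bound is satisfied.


V_q(n, t) = 11485, q^n = 48828125, Hamming bound = 4251, |C| = 8124 > bound (violated).

Step 1: Compute V_q(n, t) = Σ_{j=0}^3 C(n, j) (q−1)^j.
  j = 0: C(11,0)·(4)^0 = 1·1 = 1.
  j = 1: C(11,1)·(4)^1 = 11·4 = 44.
  j = 2: C(11,2)·(4)^2 = 55·16 = 880.
  j = 3: C(11,3)·(4)^3 = 165·64 = 10560.
  V_q(n, t) = 1 + 44 + 880 + 10560 = 11485.
Step 2: q^n = 5^11 = 48828125.
Step 3: Hamming bound ⌊q^n / V_q(n,t)⌋ = ⌊48828125/11485⌋ = 4251.
Step 4: Compare |C| = 8124 to 4251: violated.
The claimed |C| lies above the Hamming bound, so no 5-ary code of length 11 with d ≥ 7 can have 8124 codewords.


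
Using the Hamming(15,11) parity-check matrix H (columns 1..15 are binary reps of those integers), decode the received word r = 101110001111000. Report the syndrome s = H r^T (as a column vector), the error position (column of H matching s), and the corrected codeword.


s = (0, 1, 1, 1)^T, error position = 7, corrected codeword c = 101110101111000

Compute s = H r^T mod 2 one row at a time:
  s_1 = 0 + 1 + 1 + 1 + 1 + 0 + 0 + 0 = 4 ≡ 0 (mod 2).
  s_2 = 1 + 1 + 0 + 0 + 1 + 0 + 0 + 0 = 3 ≡ 1 (mod 2).
  s_3 = 0 + 1 + 0 + 0 + 1 + 1 + 0 + 0 = 3 ≡ 1 (mod 2).
  s_4 = 1 + 1 + 1 + 0 + 1 + 1 + 0 + 0 = 5 ≡ 1 (mod 2).
s = (0, 1, 1, 1)^T — this equals column 7 of H (binary 0111), so error is at position 7.
Correct: flip bit 7 of r = 101110001111000 to get c = 101110101111000.


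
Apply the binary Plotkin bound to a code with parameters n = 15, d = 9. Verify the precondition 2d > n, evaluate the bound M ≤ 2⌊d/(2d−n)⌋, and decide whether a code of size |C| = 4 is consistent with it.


Plotkin bound M ≤ 6; given |C| = 4 ≤ bound (satisfied).

Check applicability: 2d = 18, n = 15.
2d − n = 3 > 0, so Plotkin applies.
Compute d/(2d−n) = 9/3 ≈ 3.0000.
⌊d/(2d−n)⌋ = 3.
Plotkin bound: M ≤ 2·3 = 6.
Given |C| = 4, check: satisfied.
This |C| is below the Plotkin bound.


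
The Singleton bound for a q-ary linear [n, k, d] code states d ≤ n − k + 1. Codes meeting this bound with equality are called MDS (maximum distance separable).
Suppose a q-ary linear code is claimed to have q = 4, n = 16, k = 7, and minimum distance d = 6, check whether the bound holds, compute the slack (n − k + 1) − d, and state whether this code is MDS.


Singleton RHS = n − k + 1 = 10, slack = 4, bound satisfied, not MDS.

Singleton bound: d ≤ n − k + 1.
Here n = 16, k = 7, so n − k + 1 = 10.
Given d = 6, check d ≤ 10: YES.
Slack = (n − k + 1) − d = 4.
The code is NOT MDS (slack = 4 > 0).
Description: the claimed parameters are [16, 7, 6]_4; such a code would be non-MDS.


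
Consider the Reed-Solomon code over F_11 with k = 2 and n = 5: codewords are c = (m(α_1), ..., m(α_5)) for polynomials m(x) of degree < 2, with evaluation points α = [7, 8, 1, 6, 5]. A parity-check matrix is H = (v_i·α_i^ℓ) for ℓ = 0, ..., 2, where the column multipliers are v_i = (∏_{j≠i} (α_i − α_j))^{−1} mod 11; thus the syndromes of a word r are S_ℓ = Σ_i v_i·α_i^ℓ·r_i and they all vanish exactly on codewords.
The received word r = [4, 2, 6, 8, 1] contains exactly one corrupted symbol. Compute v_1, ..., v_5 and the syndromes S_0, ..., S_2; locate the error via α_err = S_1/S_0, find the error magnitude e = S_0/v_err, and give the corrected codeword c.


S = (10, 3, 2), error at position 2, error magnitude e = 2, c = [4, 0, 6, 8, 1].

Step 1: column multipliers v_i = (∏_{j≠i}(α_i − α_j))^{−1} mod 11.
  i = 1 (α = 7): (7−8)(7−1)(7−6)(7−5) = (−1)·6·1·2 = −12 ≡ 10, so v_1 = 10^{−1} = 10 (mod 11).
  i = 2 (α = 8): (8−7)(8−1)(8−6)(8−5) = 1·7·2·3 = 42 ≡ 9, so v_2 = 9^{−1} = 5 (mod 11).
  i = 3 (α = 1): (1−7)(1−8)(1−6)(1−5) = (−6)·(−7)·(−5)·(−4) = 840 ≡ 4, so v_3 = 4^{−1} = 3 (mod 11).
  i = 4 (α = 6): (6−7)(6−8)(6−1)(6−5) = (−1)·(−2)·5·1 = 10 ≡ 10, so v_4 = 10^{−1} = 10 (mod 11).
  i = 5 (α = 5): (5−7)(5−8)(5−1)(5−6) = (−2)·(−3)·4·(−1) = −24 ≡ 9, so v_5 = 9^{−1} = 5 (mod 11).
  v = [10, 5, 3, 10, 5].
Step 2: syndromes of r = [4, 2, 6, 8, 1] (all sums mod 11).
  S_0 = Σ v_i r_i = 10·4 + 5·2 + 3·6 + 10·8 + 5·1 = 153 ≡ 10.
  S_1 = Σ v_i α_i r_i = 10·7·4 + 5·8·2 + 3·1·6 + 10·6·8 + 5·5·1 = 883 ≡ 3.
  α_i^2 mod 11 = [5, 9, 1, 3, 3].
  S_2 = Σ v_i α_i^2 r_i = 10·5·4 + 5·9·2 + 3·1·6 + 10·3·8 + 5·3·1 = 563 ≡ 2.
  S = (10, 3, 2) ≠ 0, so r is not a codeword (an error is present).
Step 3: locate the error. For a single error e at position i, S_ℓ = v_i·e·α_i^ℓ, so α_err = S_1/S_0.
  S_0^{−1} = 10^{−1} = 10 (mod 11), so α_err = 3·10 = 30 ≡ 8 = α_2. Error position i = 2.
  Consistency check: S_2/S_1 = 2·4 = 8 ≡ 8 = α_err ✓ (single-error assumption holds).
Step 4: error magnitude e = S_0/v_2 = S_0·∏_{j≠2}(α_2 − α_j) = 10·9 = 90 ≡ 2 (mod 11).
Step 5: correct position 2: c_2 = r_2 − e = 2 − 2 ≡ 0 (mod 11). Hence c = [4, 0, 6, 8, 1].
  Check: interpolating c through the α_i gives m(x) = 10 + 7·x (degree < 2) with m(α_i) = c_i for every i, so c is indeed a codeword.


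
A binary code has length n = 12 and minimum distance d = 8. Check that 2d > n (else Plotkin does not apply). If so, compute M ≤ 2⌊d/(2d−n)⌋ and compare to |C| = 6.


Plotkin bound M ≤ 4; given |C| = 6 > bound (violated).

Check applicability: 2d = 16, n = 12.
2d − n = 4 > 0, so Plotkin applies.
Compute d/(2d−n) = 8/4 ≈ 2.0000.
⌊d/(2d−n)⌋ = 2.
Plotkin bound: M ≤ 2·2 = 4.
Given |C| = 6, check: VIOLATED.
This |C| is above the Plotkin bound, so no binary code with n = 12, d = 8 and 6 codewords exists.


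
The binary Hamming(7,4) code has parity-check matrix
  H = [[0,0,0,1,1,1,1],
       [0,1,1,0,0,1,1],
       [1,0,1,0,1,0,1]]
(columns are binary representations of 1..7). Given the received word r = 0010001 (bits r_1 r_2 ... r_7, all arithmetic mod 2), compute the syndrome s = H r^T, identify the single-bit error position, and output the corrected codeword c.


s = (1, 0, 0)^T, error position = 4, corrected codeword c = 0011001

Compute s = H r^T mod 2 one row at a time:
  s_1 = 0 + 0 + 0 + 1 = 1 ≡ 1 (mod 2).
  s_2 = 0 + 1 + 0 + 1 = 2 ≡ 0 (mod 2).
  s_3 = 0 + 1 + 0 + 1 = 2 ≡ 0 (mod 2).
s = (1, 0, 0)^T — this equals column 4 of H (binary 100), so error is at position 4.
Correct: flip bit 4 of r = 0010001 to get c = 0011001.


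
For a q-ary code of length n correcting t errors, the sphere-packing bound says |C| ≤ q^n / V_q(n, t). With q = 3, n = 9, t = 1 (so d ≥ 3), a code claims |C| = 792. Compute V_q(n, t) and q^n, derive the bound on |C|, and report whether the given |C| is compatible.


V_q(n, t) = 19, q^n = 19683, Hamming bound = 1035, |C| = 792 ≤ bound (satisfied).

Step 1: Compute V_q(n, t) = Σ_{j=0}^1 C(n, j) (q−1)^j.
  j = 0: C(9,0)·(2)^0 = 1·1 = 1.
  j = 1: C(9,1)·(2)^1 = 9·2 = 18.
  V_q(n, t) = 1 + 18 = 19.
Step 2: q^n = 3^9 = 19683.
Step 3: Hamming bound ⌊q^n / V_q(n,t)⌋ = ⌊19683/19⌋ = 1035.
Step 4: Compare |C| = 792 to 1035: satisfied.
The claimed |C| lies below the Hamming bound.


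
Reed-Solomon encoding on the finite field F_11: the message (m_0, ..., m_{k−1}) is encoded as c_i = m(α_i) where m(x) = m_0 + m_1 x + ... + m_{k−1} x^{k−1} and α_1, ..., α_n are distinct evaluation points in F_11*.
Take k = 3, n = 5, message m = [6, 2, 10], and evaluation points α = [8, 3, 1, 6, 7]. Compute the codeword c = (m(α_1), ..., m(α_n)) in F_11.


c = [2, 3, 7, 4, 4]

Message polynomial: m(x) = 6 + 2·x + 10·x^2 (mod 11).
For each evaluation point α_i, compute m(α_i) mod 11:
  α_1 = 8: Horner steps 10 → 5 → 2, so m(8) = 2.
  α_2 = 3: Horner steps 10 → 10 → 3, so m(3) = 3.
  α_3 = 1: Horner steps 10 → 1 → 7, so m(1) = 7.
  α_4 = 6: Horner steps 10 → 7 → 4, so m(6) = 4.
  α_5 = 7: Horner steps 10 → 6 → 4, so m(7) = 4.
Codeword c = [2, 3, 7, 4, 4] ∈ F_11^5.


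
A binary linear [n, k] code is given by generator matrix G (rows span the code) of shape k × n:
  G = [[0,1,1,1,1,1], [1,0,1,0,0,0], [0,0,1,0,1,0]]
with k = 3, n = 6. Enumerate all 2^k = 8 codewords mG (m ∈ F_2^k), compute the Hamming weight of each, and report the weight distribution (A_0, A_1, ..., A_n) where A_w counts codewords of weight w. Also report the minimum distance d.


Weight distribution: A_0 = 1, A_2 = 3, A_3 = 1, A_5 = 3. Minimum distance d = 2.

Enumerate all 2^3 = 8 messages m ∈ F_2^3.
For each, compute codeword c = mG in F_2^6, then tally its weight.
  m = 000 → c = 000000, weight = 0.
  m = 100 → c = 011111, weight = 5.
  m = 010 → c = 101000, weight = 2.
  m = 110 → c = 110111, weight = 5.
  m = 001 → c = 001010, weight = 2.
  m = 101 → c = 010101, weight = 3.
  m = 011 → c = 100010, weight = 2.
  m = 111 → c = 111101, weight = 5.
Tally weights:
  weight 0: 1 codewords.
  weight 2: 3 codewords.
  weight 3: 1 codewords.
  weight 5: 3 codewords.
Minimum distance d = smallest w > 0 with A_w > 0 = 2.
Sanity: Σ A_w = 8 = 2^3 = 8 ✓.


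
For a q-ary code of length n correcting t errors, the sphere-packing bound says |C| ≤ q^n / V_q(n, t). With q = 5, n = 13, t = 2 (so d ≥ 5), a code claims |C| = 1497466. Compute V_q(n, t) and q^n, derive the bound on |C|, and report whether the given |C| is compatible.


V_q(n, t) = 1301, q^n = 1220703125, Hamming bound = 938280, |C| = 1497466 > bound (violated).

Step 1: Compute V_q(n, t) = Σ_{j=0}^2 C(n, j) (q−1)^j.
  j = 0: C(13,0)·(4)^0 = 1·1 = 1.
  j = 1: C(13,1)·(4)^1 = 13·4 = 52.
  j = 2: C(13,2)·(4)^2 = 78·16 = 1248.
  V_q(n, t) = 1 + 52 + 1248 = 1301.
Step 2: q^n = 5^13 = 1220703125.
Step 3: Hamming bound ⌊q^n / V_q(n,t)⌋ = ⌊1220703125/1301⌋ = 938280.
Step 4: Compare |C| = 1497466 to 938280: violated.
The claimed |C| lies above the Hamming bound, so no 5-ary code of length 13 with d ≥ 5 can have 1497466 codewords.


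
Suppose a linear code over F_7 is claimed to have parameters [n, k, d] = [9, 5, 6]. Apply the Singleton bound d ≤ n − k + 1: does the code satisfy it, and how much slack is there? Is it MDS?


Singleton RHS = n − k + 1 = 5, slack = -1, bound violated (no such code; not MDS).

Singleton bound: d ≤ n − k + 1.
Here n = 9, k = 5, so n − k + 1 = 5.
Given d = 6, check d ≤ 5: NO.
Slack = (n − k + 1) − d = -1.
The slack is negative: d = 6 exceeds n − k + 1 = 5 by 1, so the Singleton bound is violated and no linear [9, 5, 6]_7 code can exist. In particular it is not MDS (MDS requires d = n − k + 1 exactly).
Description: the claimed parameters are [9, 5, 6]_7; such a code would be impossible (violates the Singleton bound).


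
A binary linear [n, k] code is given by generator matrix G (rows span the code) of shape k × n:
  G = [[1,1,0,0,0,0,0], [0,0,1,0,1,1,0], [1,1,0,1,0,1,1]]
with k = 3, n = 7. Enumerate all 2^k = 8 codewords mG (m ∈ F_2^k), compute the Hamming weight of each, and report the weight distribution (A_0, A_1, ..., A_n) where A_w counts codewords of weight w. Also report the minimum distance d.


Weight distribution: A_0 = 1, A_2 = 1, A_3 = 2, A_4 = 1, A_5 = 2, A_6 = 1. Minimum distance d = 2.

Enumerate all 2^3 = 8 messages m ∈ F_2^3.
For each, compute codeword c = mG in F_2^7, then tally its weight.
  m = 000 → c = 0000000, weight = 0.
  m = 100 → c = 1100000, weight = 2.
  m = 010 → c = 0010110, weight = 3.
  m = 110 → c = 1110110, weight = 5.
  m = 001 → c = 1101011, weight = 5.
  m = 101 → c = 0001011, weight = 3.
  m = 011 → c = 1111101, weight = 6.
  m = 111 → c = 0011101, weight = 4.
Tally weights:
  weight 0: 1 codewords.
  weight 2: 1 codewords.
  weight 3: 2 codewords.
  weight 4: 1 codewords.
  weight 5: 2 codewords.
  weight 6: 1 codewords.
Minimum distance d = smallest w > 0 with A_w > 0 = 2.
Sanity: Σ A_w = 8 = 2^3 = 8 ✓.


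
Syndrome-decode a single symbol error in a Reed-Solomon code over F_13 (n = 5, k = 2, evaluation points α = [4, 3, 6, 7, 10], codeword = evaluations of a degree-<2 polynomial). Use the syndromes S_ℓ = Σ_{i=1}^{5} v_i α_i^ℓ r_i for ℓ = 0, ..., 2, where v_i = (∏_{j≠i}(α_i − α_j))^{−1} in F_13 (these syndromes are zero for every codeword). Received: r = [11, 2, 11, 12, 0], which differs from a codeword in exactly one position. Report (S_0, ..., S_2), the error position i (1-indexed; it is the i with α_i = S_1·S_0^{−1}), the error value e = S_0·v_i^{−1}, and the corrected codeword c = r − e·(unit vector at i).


S = (9, 2, 12), error at position 3, error magnitude e = 8, c = [11, 2, 3, 12, 0].

Step 1: column multipliers v_i = (∏_{j≠i}(α_i − α_j))^{−1} mod 13.
  i = 1 (α = 4): (4−3)(4−6)(4−7)(4−10) = 1·(−2)·(−3)·(−6) = −36 ≡ 3, so v_1 = 3^{−1} = 9 (mod 13).
  i = 2 (α = 3): (3−4)(3−6)(3−7)(3−10) = (−1)·(−3)·(−4)·(−7) = 84 ≡ 6, so v_2 = 6^{−1} = 11 (mod 13).
  i = 3 (α = 6): (6−4)(6−3)(6−7)(6−10) = 2·3·(−1)·(−4) = 24 ≡ 11, so v_3 = 11^{−1} = 6 (mod 13).
  i = 4 (α = 7): (7−4)(7−3)(7−6)(7−10) = 3·4·1·(−3) = −36 ≡ 3, so v_4 = 3^{−1} = 9 (mod 13).
  i = 5 (α = 10): (10−4)(10−3)(10−6)(10−7) = 6·7·4·3 = 504 ≡ 10, so v_5 = 10^{−1} = 4 (mod 13).
  v = [9, 11, 6, 9, 4].
Step 2: syndromes of r = [11, 2, 11, 12, 0] (all sums mod 13).
  S_0 = Σ v_i r_i = 9·11 + 11·2 + 6·11 + 9·12 + 4·0 = 295 ≡ 9.
  S_1 = Σ v_i α_i r_i = 9·4·11 + 11·3·2 + 6·6·11 + 9·7·12 + 4·10·0 = 1614 ≡ 2.
  α_i^2 mod 13 = [3, 9, 10, 10, 9].
  S_2 = Σ v_i α_i^2 r_i = 9·3·11 + 11·9·2 + 6·10·11 + 9·10·12 + 4·9·0 = 2235 ≡ 12.
  S = (9, 2, 12) ≠ 0, so r is not a codeword (an error is present).
Step 3: locate the error. For a single error e at position i, S_ℓ = v_i·e·α_i^ℓ, so α_err = S_1/S_0.
  S_0^{−1} = 9^{−1} = 3 (mod 13), so α_err = 2·3 = 6 ≡ 6 = α_3. Error position i = 3.
  Consistency check: S_2/S_1 = 12·7 = 84 ≡ 6 = α_err ✓ (single-error assumption holds).
Step 4: error magnitude e = S_0/v_3 = S_0·∏_{j≠3}(α_3 − α_j) = 9·11 = 99 ≡ 8 (mod 13).
Step 5: correct position 3: c_3 = r_3 − e = 11 − 8 ≡ 3 (mod 13). Hence c = [11, 2, 3, 12, 0].
  Check: interpolating c through the α_i gives m(x) = 1 + 9·x (degree < 2) with m(α_i) = c_i for every i, so c is indeed a codeword.
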